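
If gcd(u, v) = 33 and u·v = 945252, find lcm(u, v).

28644

For any two positive integers, gcd × lcm equals their product. Hence lcm = 945252 / 33 = 28644.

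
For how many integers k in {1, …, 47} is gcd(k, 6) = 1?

16

Prime factors of 6: 2, 3. Count integers ≤ 47 divisible by none of them.
By inclusion–exclusion: 47 − ⌊47/2⌋ − ⌊47/3⌋ + ⌊47/6⌋ = 16.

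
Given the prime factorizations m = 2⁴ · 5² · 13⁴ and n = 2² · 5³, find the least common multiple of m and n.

57122000

max exponent per prime: 2⁴ · 5³ · 13⁴ = 57122000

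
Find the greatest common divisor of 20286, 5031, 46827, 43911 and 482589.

20286 = 2 · 3² · 7² · 23; 5031 = 3² · 13 · 43; 46827 = 3² · 11² · 43; 43911 = 3² · 7 · 17 · 41; 482589 = 3² · 29 · 43²
gcd takes min exponent of each prime: 3² = 9

9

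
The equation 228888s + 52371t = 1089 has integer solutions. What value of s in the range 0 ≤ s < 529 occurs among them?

413

gcd(228888, 52371) = 99 (Euclid: 228888 = 4·52371 + 19404; 52371 = 2·19404 + 13563; 19404 = 1·13563 + 5841; 13563 = 2·5841 + 1881; 5841 = 3·1881 + 198; 1881 = 9·198 + 99; 198 = 2·99 + 0), and 99 | 1089.
Extended Euclid: 228888·(-251) + 52371·(1097) = 99. Scale by 11: s₀ = -2761.
General solution s = s₀ + 529k; reducing mod 529 gives s = 413 (and t = -1805).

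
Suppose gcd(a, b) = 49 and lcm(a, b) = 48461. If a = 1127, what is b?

2107

Using ab = gcd(a,b)·lcm(a,b) = 49·48461 = 2374589, we get b = 2374589/1127 = 2107.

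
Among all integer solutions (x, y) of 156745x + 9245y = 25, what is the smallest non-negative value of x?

Reduce mod 9245: 156745x ≡ 25 (mod 9245). With g = gcd(156745, 9245) = 5 dividing 25, divide through: 31349x ≡ 5 (mod 1849).
Since gcd(31349, 1849) = 1, x ≡ 5·(31349)⁻¹ ≡ 110 (mod 1849). Smallest non-negative: 110.

110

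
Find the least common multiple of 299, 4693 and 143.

299 = 13 · 23; 4693 = 13 · 19²; 143 = 11 · 13
lcm takes max exponent of each prime: 11 · 13 · 19² · 23 = 1187329

1187329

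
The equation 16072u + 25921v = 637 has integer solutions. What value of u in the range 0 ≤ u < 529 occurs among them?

Reduce mod 25921: 16072u ≡ 637 (mod 25921). With g = gcd(16072, 25921) = 49 dividing 637, divide through: 328u ≡ 13 (mod 529).
Since gcd(328, 529) = 1, u ≡ 13·(328)⁻¹ ≡ 121 (mod 529). Smallest non-negative: 121.

121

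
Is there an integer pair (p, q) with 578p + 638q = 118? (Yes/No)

gcd(578, 638): 638 = 1·578 + 60; 578 = 9·60 + 38; 60 = 1·38 + 22; 38 = 1·22 + 16; 22 = 1·16 + 6; 16 = 2·6 + 4; 6 = 1·4 + 2; 4 = 2·2 + 0 → 2
2 divides 118, so a solution exists.

Yes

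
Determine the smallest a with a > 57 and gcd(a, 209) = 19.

76

gcd(a, 209) = 19 forces 19 | a; write a = 19s. Then gcd(19s, 19·11) = 19·gcd(s, 11), so need gcd(s, 11) = 1.
19s > 57 gives s ≥ 4. The least s ≥ 4 coprime to 11 is 4, so a = 19·4 = 76.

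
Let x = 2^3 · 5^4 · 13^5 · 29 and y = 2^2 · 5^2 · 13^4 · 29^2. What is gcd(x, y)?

min exponent per shared prime: 2^2 · 5^2 · 13^4 · 29 = 82826900

82826900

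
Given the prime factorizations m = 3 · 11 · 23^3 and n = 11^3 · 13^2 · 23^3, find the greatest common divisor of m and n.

min exponent per shared prime: 11 · 23^3 = 133837

133837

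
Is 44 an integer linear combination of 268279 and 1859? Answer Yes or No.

Yes

gcd(268279, 1859): 268279 = 144·1859 + 583; 1859 = 3·583 + 110; 583 = 5·110 + 33; 110 = 3·33 + 11; 33 = 3·11 + 0 → 11
11 divides 44, so a solution exists.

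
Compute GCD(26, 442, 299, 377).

13

26 = 2 · 13; 442 = 2 · 13 · 17; 299 = 13 · 23; 377 = 13 · 29
gcd takes min exponent of each prime: 13 = 13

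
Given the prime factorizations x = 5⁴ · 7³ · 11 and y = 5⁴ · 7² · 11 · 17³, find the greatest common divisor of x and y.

min exponent per shared prime: 5⁴ · 7² · 11 = 336875

336875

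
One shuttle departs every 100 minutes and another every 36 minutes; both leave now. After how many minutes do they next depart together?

900

gcd first: 100 = 2·36 + 28; 36 = 1·28 + 8; 28 = 3·8 + 4; 8 = 2·4 + 0 → gcd = 4
lcm = 100·36/gcd = 3600/4 = 900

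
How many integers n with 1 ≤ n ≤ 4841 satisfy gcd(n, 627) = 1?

627 = 3·11·19. Inclusion–exclusion on these primes:
4841 − ⌊4841/3⌋ − ⌊4841/11⌋ − ⌊4841/19⌋ + ⌊4841/33⌋ + ⌊4841/57⌋ + ⌊4841/209⌋ − ⌊4841/627⌋ = 2780

2780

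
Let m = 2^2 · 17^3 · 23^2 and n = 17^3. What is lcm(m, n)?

max exponent per prime: 2^2 · 17^3 · 23^2 = 10395908

10395908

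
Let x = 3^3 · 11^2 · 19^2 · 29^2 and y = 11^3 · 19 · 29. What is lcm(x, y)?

max exponent per prime: 3^3 · 11^3 · 19^2 · 29^2 = 10910509137

10910509137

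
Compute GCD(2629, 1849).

2629 = 11 · 239
1849 = 43²
Common: 1 = 1

1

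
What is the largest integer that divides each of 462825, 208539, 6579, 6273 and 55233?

153

gcd(462825, 208539): 462825 = 2·208539 + 45747; 208539 = 4·45747 + 25551; 45747 = 1·25551 + 20196; 25551 = 1·20196 + 5355; 20196 = 3·5355 + 4131; 5355 = 1·4131 + 1224; 4131 = 3·1224 + 459; 1224 = 2·459 + 306; 459 = 1·306 + 153; 306 = 2·153 + 0 → 153
gcd(153, 6579): 6579 = 43·153 + 0 → 153
gcd(153, 6273): 6273 = 41·153 + 0 → 153
gcd(153, 55233): 55233 = 361·153 + 0 → 153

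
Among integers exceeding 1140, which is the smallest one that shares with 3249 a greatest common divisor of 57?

Multiples of 57 above 1140: 57·21, 57·22, … . Need the cofactor coprime to 3249/57 = 57.
Checking s = 21, 22, … the first with gcd(s, 57) = 1 is s = 22, giving 1254.

1254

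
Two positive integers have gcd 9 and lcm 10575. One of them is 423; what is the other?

225

Using pq = gcd(p,q)·lcm(p,q) = 9·10575 = 95175, we get q = 95175/423 = 225.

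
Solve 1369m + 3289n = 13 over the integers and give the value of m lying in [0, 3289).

2119

gcd(1369, 3289) = 1 (Euclid: 3289 = 2·1369 + 551; 1369 = 2·551 + 267; 551 = 2·267 + 17; 267 = 15·17 + 12; 17 = 1·12 + 5; 12 = 2·5 + 2; 5 = 2·2 + 1; 2 = 2·1 + 0), and 1 | 13.
Extended Euclid: 1369·(-1355) + 3289·(564) = 1. Scale by 13: m₀ = -17615.
General solution m = m₀ + 3289t; reducing mod 3289 gives m = 2119 (and n = -882).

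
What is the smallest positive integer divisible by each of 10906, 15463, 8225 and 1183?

101785970650

10906 = 2 · 7 · 19 · 41; 15463 = 7 · 47²; 8225 = 5² · 7 · 47; 1183 = 7 · 13²
lcm takes max exponent of each prime: 2 · 5² · 7 · 13² · 19 · 41 · 47² = 101785970650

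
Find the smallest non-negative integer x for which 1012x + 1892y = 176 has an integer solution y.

gcd(1012, 1892) = 44 (Euclid: 1892 = 1·1012 + 880; 1012 = 1·880 + 132; 880 = 6·132 + 88; 132 = 1·88 + 44; 88 = 2·44 + 0), and 44 | 176.
Extended Euclid: 1012·(15) + 1892·(-8) = 44. Scale by 4: x₀ = 60.
General solution x = x₀ + 43t; reducing mod 43 gives x = 17 (and y = -9).

17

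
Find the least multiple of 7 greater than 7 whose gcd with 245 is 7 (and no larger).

14

245 = 7·35. Any a with gcd(a, 245) = 7 is a multiple of 7, say 7s, with s coprime to 35.
Need s > 7/7, so s ≥ 2. First s ≥ 2 with gcd(s, 35) = 1 is s = 2. Thus a = 7·2 = 14.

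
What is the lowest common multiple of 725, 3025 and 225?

789525

725 = 5² · 29; 3025 = 5² · 11²; 225 = 3² · 5²
lcm takes max exponent of each prime: 3² · 5² · 11² · 29 = 789525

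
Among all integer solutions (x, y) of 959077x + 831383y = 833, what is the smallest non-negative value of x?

gcd(959077, 831383) = 49 (Euclid: 959077 = 1·831383 + 127694; 831383 = 6·127694 + 65219; 127694 = 1·65219 + 62475; 65219 = 1·62475 + 2744; 62475 = 22·2744 + 2107; 2744 = 1·2107 + 637; 2107 = 3·637 + 196; 637 = 3·196 + 49; 196 = 4·49 + 0), and 49 | 833.
Extended Euclid: 959077·(-3939) + 831383·(4544) = 49. Scale by 17: x₀ = -66963.
General solution x = x₀ + 16967t; reducing mod 16967 gives x = 905 (and y = -1044).

905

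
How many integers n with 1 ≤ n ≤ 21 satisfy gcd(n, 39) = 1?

Prime factors of 39: 3, 13. Count integers ≤ 21 divisible by none of them.
By inclusion–exclusion: 21 − ⌊21/3⌋ − ⌊21/13⌋ + ⌊21/39⌋ = 13.

13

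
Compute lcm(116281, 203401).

gcd first: 203401 = 1·116281 + 87120; 116281 = 1·87120 + 29161; 87120 = 2·29161 + 28798; 29161 = 1·28798 + 363; 28798 = 79·363 + 121; 363 = 3·121 + 0 → gcd = 121
lcm = 116281·203401/gcd = 23651671681/121 = 195468361

195468361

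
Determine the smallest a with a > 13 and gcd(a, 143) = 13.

26

143 = 13·11. Any a with gcd(a, 143) = 13 is a multiple of 13, say 13s, with s coprime to 11.
Need s > 13/13, so s ≥ 2. First s ≥ 2 with gcd(s, 11) = 1 is s = 2. Thus a = 13·2 = 26.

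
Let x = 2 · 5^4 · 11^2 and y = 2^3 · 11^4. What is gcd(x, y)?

242

min exponent per shared prime: 2 · 11^2 = 242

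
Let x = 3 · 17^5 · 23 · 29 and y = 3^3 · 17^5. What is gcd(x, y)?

4259571

min exponent per shared prime: 3 · 17^5 = 4259571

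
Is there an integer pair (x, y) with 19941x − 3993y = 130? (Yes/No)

No

gcd(19941, 3993): 19941 = 4·3993 + 3969; 3993 = 1·3969 + 24; 3969 = 165·24 + 9; 24 = 2·9 + 6; 9 = 1·6 + 3; 6 = 2·3 + 0 → 3
3 does not divide 130, so a solution does not exist.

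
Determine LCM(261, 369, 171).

203319

261 = 3² · 29; 369 = 3² · 41; 171 = 3² · 19
lcm takes max exponent of each prime: 3² · 19 · 29 · 41 = 203319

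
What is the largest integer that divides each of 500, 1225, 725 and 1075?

gcd(500, 1225): 1225 = 2·500 + 225; 500 = 2·225 + 50; 225 = 4·50 + 25; 50 = 2·25 + 0 → 25
gcd(25, 725): 725 = 29·25 + 0 → 25
gcd(25, 1075): 1075 = 43·25 + 0 → 25

25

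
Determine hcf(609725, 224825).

609725 = 5² · 29³
224825 = 5² · 17 · 23²
Common: 5² = 25

25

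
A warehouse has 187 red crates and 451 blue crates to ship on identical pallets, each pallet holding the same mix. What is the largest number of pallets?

Euclid: 451 = 2·187 + 77; 187 = 2·77 + 33; 77 = 2·33 + 11; 33 = 3·11 + 0. Last nonzero remainder: 11.

11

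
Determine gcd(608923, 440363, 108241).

49

608923 = 7² · 17² · 43; 440363 = 7² · 11 · 19 · 43; 108241 = 7² · 47²
gcd takes min exponent of each prime: 7² = 49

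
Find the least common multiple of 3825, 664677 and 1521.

282487725

3825 = 3² · 5² · 17; 664677 = 3² · 13² · 19 · 23; 1521 = 3² · 13²
lcm takes max exponent of each prime: 3² · 5² · 13² · 17 · 19 · 23 = 282487725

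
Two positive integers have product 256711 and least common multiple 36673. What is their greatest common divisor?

7

From gcd × lcm = ab: gcd = 256711 / 36673 = 7.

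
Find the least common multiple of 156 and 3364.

gcd first: 3364 = 21·156 + 88; 156 = 1·88 + 68; 88 = 1·68 + 20; 68 = 3·20 + 8; 20 = 2·8 + 4; 8 = 2·4 + 0 → gcd = 4
lcm = 156·3364/gcd = 524784/4 = 131196

131196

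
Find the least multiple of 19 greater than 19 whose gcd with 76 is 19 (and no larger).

76 = 19·4. Any m with gcd(m, 76) = 19 is a multiple of 19, say 19s, with s coprime to 4.
Need s > 19/19, so s ≥ 2. First s ≥ 2 with gcd(s, 4) = 1 is s = 3. Thus m = 19·3 = 57.

57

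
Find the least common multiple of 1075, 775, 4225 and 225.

1075 = 5² · 43; 775 = 5² · 31; 4225 = 5² · 13²; 225 = 3² · 5²
lcm takes max exponent of each prime: 3² · 5² · 13² · 31 · 43 = 50687325

50687325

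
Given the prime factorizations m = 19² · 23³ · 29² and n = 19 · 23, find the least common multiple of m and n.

3693913367

max exponent per prime: 19² · 23³ · 29² = 3693913367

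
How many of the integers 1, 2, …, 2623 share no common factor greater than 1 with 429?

429 = 3·11·13. Inclusion–exclusion on these primes:
2623 − ⌊2623/3⌋ − ⌊2623/11⌋ − ⌊2623/13⌋ + ⌊2623/33⌋ + ⌊2623/39⌋ + ⌊2623/143⌋ − ⌊2623/429⌋ = 1468

1468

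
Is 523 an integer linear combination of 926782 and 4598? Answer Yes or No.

By Bézout, 926782u − 4598v = 523 has integer solutions iff gcd(926782, 4598) | 523.
Euclid: 926782 = 201·4598 + 2584; 4598 = 1·2584 + 2014; 2584 = 1·2014 + 570; 2014 = 3·570 + 304; 570 = 1·304 + 266; 304 = 1·266 + 38; 266 = 7·38 + 0. gcd = 38; 523 mod 38 = 29. No.

No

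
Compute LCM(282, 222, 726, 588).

123726372

lcm(282, 222) = 282·222/gcd = 62604/6 = 10434
lcm(10434, 726) = 10434·726/gcd = 7575084/6 = 1262514
lcm(1262514, 588) = 1262514·588/gcd = 742358232/6 = 123726372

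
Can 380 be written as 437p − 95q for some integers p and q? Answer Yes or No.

Yes

By Bézout, 437p − 95q = 380 has integer solutions iff gcd(437, 95) | 380.
Euclid: 437 = 4·95 + 57; 95 = 1·57 + 38; 57 = 1·38 + 19; 38 = 2·19 + 0. gcd = 19; 380 mod 19 = 0. Yes.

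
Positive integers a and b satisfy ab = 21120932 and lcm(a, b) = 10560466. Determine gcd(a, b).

gcd·lcm = product, so gcd = 21120932/10560466 = 2.

2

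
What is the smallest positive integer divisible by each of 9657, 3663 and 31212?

368395236

9657 = 3² · 29 · 37; 3663 = 3² · 11 · 37; 31212 = 2² · 3³ · 17²
lcm takes max exponent of each prime: 2² · 3³ · 11 · 17² · 29 · 37 = 368395236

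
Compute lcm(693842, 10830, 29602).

693842 = 2 · 19² · 31²; 10830 = 2 · 3 · 5 · 19²; 29602 = 2 · 19² · 41
lcm takes max exponent of each prime: 2 · 3 · 5 · 19² · 31² · 41 = 426712830

426712830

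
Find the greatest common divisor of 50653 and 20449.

Euclid: 50653 = 2·20449 + 9755; 20449 = 2·9755 + 939; 9755 = 10·939 + 365; 939 = 2·365 + 209; 365 = 1·209 + 156; 209 = 1·156 + 53; 156 = 2·53 + 50; 53 = 1·50 + 3; 50 = 16·3 + 2; 3 = 1·2 + 1; 2 = 2·1 + 0. Last nonzero remainder: 1.

1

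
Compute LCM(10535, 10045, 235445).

10535 = 5 · 7² · 43; 10045 = 5 · 7² · 41; 235445 = 5 · 7² · 31²
lcm takes max exponent of each prime: 5 · 7² · 31² · 41 · 43 = 415089535

415089535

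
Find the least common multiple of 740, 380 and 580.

lcm(740, 380) = 740·380/gcd = 281200/20 = 14060
lcm(14060, 580) = 14060·580/gcd = 8154800/20 = 407740

407740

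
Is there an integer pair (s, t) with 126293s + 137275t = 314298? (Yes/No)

gcd(126293, 137275): 137275 = 1·126293 + 10982; 126293 = 11·10982 + 5491; 10982 = 2·5491 + 0 → 5491
5491 does not divide 314298, so a solution does not exist.

No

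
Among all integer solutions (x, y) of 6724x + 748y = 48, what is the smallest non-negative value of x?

181

gcd(6724, 748) = 4 (Euclid: 6724 = 8·748 + 740; 748 = 1·740 + 8; 740 = 92·8 + 4; 8 = 2·4 + 0), and 4 | 48.
Extended Euclid: 6724·(93) + 748·(-836) = 4. Scale by 12: x₀ = 1116.
General solution x = x₀ + 187t; reducing mod 187 gives x = 181 (and y = -1627).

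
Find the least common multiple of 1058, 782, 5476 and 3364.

41415606788

1058 = 2 · 23²; 782 = 2 · 17 · 23; 5476 = 2² · 37²; 3364 = 2² · 29²
lcm takes max exponent of each prime: 2² · 17 · 23² · 29² · 37² = 41415606788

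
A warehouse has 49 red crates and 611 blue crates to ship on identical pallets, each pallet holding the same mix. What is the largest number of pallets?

1

49 = 7²
611 = 13 · 47
Common: 1 = 1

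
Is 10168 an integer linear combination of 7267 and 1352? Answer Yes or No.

gcd(7267, 1352): 7267 = 5·1352 + 507; 1352 = 2·507 + 338; 507 = 1·338 + 169; 338 = 2·169 + 0 → 169
169 does not divide 10168, so a solution does not exist.

No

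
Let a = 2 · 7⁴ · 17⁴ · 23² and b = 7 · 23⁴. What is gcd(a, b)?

min exponent per shared prime: 7 · 23² = 3703

3703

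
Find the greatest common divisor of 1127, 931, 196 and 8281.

49

1127 = 7² · 23; 931 = 7² · 19; 196 = 2² · 7²; 8281 = 7² · 13²
gcd takes min exponent of each prime: 7² = 49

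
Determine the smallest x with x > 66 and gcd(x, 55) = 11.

77

55 = 11·5. Any x with gcd(x, 55) = 11 is a multiple of 11, say 11s, with s coprime to 5.
Need s > 66/11, so s ≥ 7. First s ≥ 7 with gcd(s, 5) = 1 is s = 7. Thus x = 11·7 = 77.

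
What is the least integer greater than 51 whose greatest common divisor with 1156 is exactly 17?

Multiples of 17 above 51: 17·4, 17·5, … . Need the cofactor coprime to 1156/17 = 68.
Checking s = 4, 5, … the first with gcd(s, 68) = 1 is s = 5, giving 85.

85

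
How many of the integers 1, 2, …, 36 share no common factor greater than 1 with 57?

57 = 3·19. Inclusion–exclusion on these primes:
36 − ⌊36/3⌋ − ⌊36/19⌋ + ⌊36/57⌋ = 23

23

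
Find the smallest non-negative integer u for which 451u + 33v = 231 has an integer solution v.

gcd(451, 33) = 11 (Euclid: 451 = 13·33 + 22; 33 = 1·22 + 11; 22 = 2·11 + 0), and 11 | 231.
Extended Euclid: 451·(-1) + 33·(14) = 11. Scale by 21: u₀ = -21.
General solution u = u₀ + 3t; reducing mod 3 gives u = 0 (and v = 7).

0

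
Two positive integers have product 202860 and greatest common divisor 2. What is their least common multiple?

101430

For any two positive integers, gcd × lcm equals their product. Hence lcm = 202860 / 2 = 101430.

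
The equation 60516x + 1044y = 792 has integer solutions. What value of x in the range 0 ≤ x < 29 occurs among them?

7

Euclid: 60516 = 57·1044 + 1008; 1044 = 1·1008 + 36; 1008 = 28·36 + 0 → gcd = 36; 792 = 36·22.
Back-substitution yields 60516·(-1) + 1044·(58) = 36, so one solution is x = -1·22 = -22, y = 58·22 = 1276.
Solutions in x differ by 1044/36 = 29; the one in [0, 29) is -22 mod 29 = 7.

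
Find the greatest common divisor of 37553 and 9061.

Euclid: 37553 = 4·9061 + 1309; 9061 = 6·1309 + 1207; 1309 = 1·1207 + 102; 1207 = 11·102 + 85; 102 = 1·85 + 17; 85 = 5·17 + 0. Last nonzero remainder: 17.

17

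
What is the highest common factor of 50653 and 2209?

1

50653 = 37³
2209 = 47²
Common: 1 = 1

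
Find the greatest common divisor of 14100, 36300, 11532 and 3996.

12

gcd(14100, 36300): 36300 = 2·14100 + 8100; 14100 = 1·8100 + 6000; 8100 = 1·6000 + 2100; 6000 = 2·2100 + 1800; 2100 = 1·1800 + 300; 1800 = 6·300 + 0 → 300
gcd(300, 11532): 11532 = 38·300 + 132; 300 = 2·132 + 36; 132 = 3·36 + 24; 36 = 1·24 + 12; 24 = 2·12 + 0 → 12
gcd(12, 3996): 3996 = 333·12 + 0 → 12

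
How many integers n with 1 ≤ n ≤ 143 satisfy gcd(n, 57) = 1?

91

57 = 3·19. Inclusion–exclusion on these primes:
143 − ⌊143/3⌋ − ⌊143/19⌋ + ⌊143/57⌋ = 91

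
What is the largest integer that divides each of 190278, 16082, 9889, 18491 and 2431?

gcd(190278, 16082): 190278 = 11·16082 + 13376; 16082 = 1·13376 + 2706; 13376 = 4·2706 + 2552; 2706 = 1·2552 + 154; 2552 = 16·154 + 88; 154 = 1·88 + 66; 88 = 1·66 + 22; 66 = 3·22 + 0 → 22
gcd(22, 9889): 9889 = 449·22 + 11; 22 = 2·11 + 0 → 11
gcd(11, 18491): 18491 = 1681·11 + 0 → 11
gcd(11, 2431): 2431 = 221·11 + 0 → 11

11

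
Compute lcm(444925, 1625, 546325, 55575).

444925 = 5² · 13 · 37²; 1625 = 5³ · 13; 546325 = 5² · 13 · 41²; 55575 = 3² · 5² · 13 · 19
lcm takes max exponent of each prime: 3² · 5³ · 13 · 19 · 37² · 41² = 639470680875

639470680875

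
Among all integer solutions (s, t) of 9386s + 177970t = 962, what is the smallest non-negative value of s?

1517

gcd(9386, 177970) = 26 (Euclid: 177970 = 18·9386 + 9022; 9386 = 1·9022 + 364; 9022 = 24·364 + 286; 364 = 1·286 + 78; 286 = 3·78 + 52; 78 = 1·52 + 26; 52 = 2·26 + 0), and 26 | 962.
Extended Euclid: 9386·(2446) + 177970·(-129) = 26. Scale by 37: s₀ = 90502.
General solution s = s₀ + 6845k; reducing mod 6845 gives s = 1517 (and t = -80).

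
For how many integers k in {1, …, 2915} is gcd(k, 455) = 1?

455 = 5·7·13. Inclusion–exclusion on these primes:
2915 − ⌊2915/5⌋ − ⌊2915/7⌋ − ⌊2915/13⌋ + ⌊2915/35⌋ + ⌊2915/65⌋ + ⌊2915/91⌋ − ⌊2915/455⌋ = 1845

1845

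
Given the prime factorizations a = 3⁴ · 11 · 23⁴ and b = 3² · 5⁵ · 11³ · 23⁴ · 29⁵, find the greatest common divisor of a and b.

min exponent per shared prime: 3² · 11 · 23⁴ = 27704259

27704259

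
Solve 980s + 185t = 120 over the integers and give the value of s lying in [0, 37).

19

Reduce mod 185: 980s ≡ 120 (mod 185). With g = gcd(980, 185) = 5 dividing 120, divide through: 196s ≡ 24 (mod 37).
Since gcd(196, 37) = 1, s ≡ 24·(196)⁻¹ ≡ 19 (mod 37). Smallest non-negative: 19.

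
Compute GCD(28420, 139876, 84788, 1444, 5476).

gcd(28420, 139876): 139876 = 4·28420 + 26196; 28420 = 1·26196 + 2224; 26196 = 11·2224 + 1732; 2224 = 1·1732 + 492; 1732 = 3·492 + 256; 492 = 1·256 + 236; 256 = 1·236 + 20; 236 = 11·20 + 16; 20 = 1·16 + 4; 16 = 4·4 + 0 → 4
gcd(4, 84788): 84788 = 21197·4 + 0 → 4
gcd(4, 1444): 1444 = 361·4 + 0 → 4
gcd(4, 5476): 5476 = 1369·4 + 0 → 4

4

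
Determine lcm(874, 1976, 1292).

874 = 2 · 19 · 23; 1976 = 2³ · 13 · 19; 1292 = 2² · 17 · 19
lcm takes max exponent of each prime: 2³ · 13 · 17 · 19 · 23 = 772616

772616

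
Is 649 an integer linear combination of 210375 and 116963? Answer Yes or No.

Yes

By Bézout, 210375x + 116963y = 649 has integer solutions iff gcd(210375, 116963) | 649.
Euclid: 210375 = 1·116963 + 93412; 116963 = 1·93412 + 23551; 93412 = 3·23551 + 22759; 23551 = 1·22759 + 792; 22759 = 28·792 + 583; 792 = 1·583 + 209; 583 = 2·209 + 165; 209 = 1·165 + 44; 165 = 3·44 + 33; 44 = 1·33 + 11; 33 = 3·11 + 0. gcd = 11; 649 mod 11 = 0. Yes.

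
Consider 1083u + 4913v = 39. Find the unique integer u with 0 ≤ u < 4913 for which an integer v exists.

Euclid: 4913 = 4·1083 + 581; 1083 = 1·581 + 502; 581 = 1·502 + 79; 502 = 6·79 + 28; 79 = 2·28 + 23; 28 = 1·23 + 5; 23 = 4·5 + 3; 5 = 1·3 + 2; 3 = 1·2 + 1; 2 = 2·1 + 0 → gcd = 1; 39 = 1·39.
Back-substitution yields 1083·(-1928) + 4913·(425) = 1, so one solution is u = -1928·39 = -75192, v = 425·39 = 16575.
Solutions in u differ by 4913/1 = 4913; the one in [0, 4913) is -75192 mod 4913 = 3416.

3416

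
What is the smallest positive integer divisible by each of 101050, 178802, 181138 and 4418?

17408462213350

lcm(101050, 178802) = 101050·178802/gcd = 18067942100/2 = 9033971050
lcm(9033971050, 181138) = 9033971050·181138/gcd = 1636395448054900/94 = 17408462213350
lcm(17408462213350, 4418) = 17408462213350·4418/gcd = 76910586058580300/4418 = 17408462213350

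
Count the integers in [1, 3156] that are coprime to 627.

1812

Prime factors of 627: 3, 11, 19. Count integers ≤ 3156 divisible by none of them.
By inclusion–exclusion: 3156 − ⌊3156/3⌋ − ⌊3156/11⌋ − ⌊3156/19⌋ + ⌊3156/33⌋ + ⌊3156/57⌋ + ⌊3156/209⌋ − ⌊3156/627⌋ = 1812.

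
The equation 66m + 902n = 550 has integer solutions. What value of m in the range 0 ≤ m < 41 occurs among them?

Euclid: 902 = 13·66 + 44; 66 = 1·44 + 22; 44 = 2·22 + 0 → gcd = 22; 550 = 22·25.
Back-substitution yields 66·(14) + 902·(-1) = 22, so one solution is m = 14·25 = 350, n = -1·25 = -25.
Solutions in m differ by 902/22 = 41; the one in [0, 41) is 350 mod 41 = 22.

22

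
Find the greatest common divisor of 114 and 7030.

38

Euclid: 7030 = 61·114 + 76; 114 = 1·76 + 38; 76 = 2·38 + 0. Last nonzero remainder: 38.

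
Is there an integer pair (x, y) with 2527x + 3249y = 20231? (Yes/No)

By Bézout, 2527x + 3249y = 20231 has integer solutions iff gcd(2527, 3249) | 20231.
Euclid: 3249 = 1·2527 + 722; 2527 = 3·722 + 361; 722 = 2·361 + 0. gcd = 361; 20231 mod 361 = 15. No.

No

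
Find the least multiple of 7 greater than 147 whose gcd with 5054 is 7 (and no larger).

161

gcd(t, 5054) = 7 forces 7 | t; write t = 7s. Then gcd(7s, 7·722) = 7·gcd(s, 722), so need gcd(s, 722) = 1.
7s > 147 gives s ≥ 22. The least s ≥ 22 coprime to 722 is 23, so t = 7·23 = 161.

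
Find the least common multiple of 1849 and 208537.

1849 = 43²; 208537 = 7 · 31³
max exponents: 7 · 31³ · 43² = 385584913

385584913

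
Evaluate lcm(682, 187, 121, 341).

127534

682 = 2 · 11 · 31; 187 = 11 · 17; 121 = 11²; 341 = 11 · 31
lcm takes max exponent of each prime: 2 · 11² · 17 · 31 = 127534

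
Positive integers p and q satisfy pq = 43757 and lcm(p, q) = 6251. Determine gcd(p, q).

gcd·lcm = product, so gcd = 43757/6251 = 7.

7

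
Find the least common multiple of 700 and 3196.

559300

gcd first: 3196 = 4·700 + 396; 700 = 1·396 + 304; 396 = 1·304 + 92; 304 = 3·92 + 28; 92 = 3·28 + 8; 28 = 3·8 + 4; 8 = 2·4 + 0 → gcd = 4
lcm = 700·3196/gcd = 2237200/4 = 559300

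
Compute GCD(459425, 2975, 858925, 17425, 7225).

459425 = 5² · 17 · 23 · 47; 2975 = 5² · 7 · 17; 858925 = 5² · 17 · 43 · 47; 17425 = 5² · 17 · 41; 7225 = 5² · 17²
gcd takes min exponent of each prime: 5² · 17 = 425

425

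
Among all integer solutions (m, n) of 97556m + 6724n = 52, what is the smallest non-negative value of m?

1508

Euclid: 97556 = 14·6724 + 3420; 6724 = 1·3420 + 3304; 3420 = 1·3304 + 116; 3304 = 28·116 + 56; 116 = 2·56 + 4; 56 = 14·4 + 0 → gcd = 4; 52 = 4·13.
Back-substitution yields 97556·(116) + 6724·(-1683) = 4, so one solution is m = 116·13 = 1508, n = -1683·13 = -21879.
Solutions in m differ by 6724/4 = 1681; the one in [0, 1681) is 1508 mod 1681 = 1508.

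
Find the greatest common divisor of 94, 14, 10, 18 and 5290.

94 = 2 · 47; 14 = 2 · 7; 10 = 2 · 5; 18 = 2 · 3²; 5290 = 2 · 5 · 23²
gcd takes min exponent of each prime: 2 = 2

2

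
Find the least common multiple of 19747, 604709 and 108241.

538328278943

19747 = 7² · 13 · 31; 604709 = 7³ · 41 · 43; 108241 = 7² · 47²
lcm takes max exponent of each prime: 7³ · 13 · 31 · 41 · 43 · 47² = 538328278943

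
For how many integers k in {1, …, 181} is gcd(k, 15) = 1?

97

15 = 3·5. Inclusion–exclusion on these primes:
181 − ⌊181/3⌋ − ⌊181/5⌋ + ⌊181/15⌋ = 97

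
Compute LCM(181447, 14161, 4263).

4562121921

181447 = 7³ · 23²; 14161 = 7² · 17²; 4263 = 3 · 7² · 29
lcm takes max exponent of each prime: 3 · 7³ · 17² · 23² · 29 = 4562121921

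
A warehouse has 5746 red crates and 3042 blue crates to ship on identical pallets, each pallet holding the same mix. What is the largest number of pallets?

338

Euclid: 5746 = 1·3042 + 2704; 3042 = 1·2704 + 338; 2704 = 8·338 + 0. Last nonzero remainder: 338.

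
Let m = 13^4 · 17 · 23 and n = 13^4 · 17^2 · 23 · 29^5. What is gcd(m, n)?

11167351

min exponent per shared prime: 13^4 · 17 · 23 = 11167351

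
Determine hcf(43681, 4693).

43681 = 11² · 19²
4693 = 13 · 19²
Common: 19² = 361

361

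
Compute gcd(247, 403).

247 = 13 · 19
403 = 13 · 31
Common: 13 = 13

13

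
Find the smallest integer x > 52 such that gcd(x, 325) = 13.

Multiples of 13 above 52: 13·5, 13·6, … . Need the cofactor coprime to 325/13 = 25.
Checking s = 5, 6, … the first with gcd(s, 25) = 1 is s = 6, giving 78.

78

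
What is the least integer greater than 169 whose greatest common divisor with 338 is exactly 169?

gcd(t, 338) = 169 forces 169 | t; write t = 169s. Then gcd(169s, 169·2) = 169·gcd(s, 2), so need gcd(s, 2) = 1.
169s > 169 gives s ≥ 2. The least s ≥ 2 coprime to 2 is 3, so t = 169·3 = 507.

507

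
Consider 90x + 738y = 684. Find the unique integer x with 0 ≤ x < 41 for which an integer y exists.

24

Euclid: 738 = 8·90 + 18; 90 = 5·18 + 0 → gcd = 18; 684 = 18·38.
Back-substitution yields 90·(-8) + 738·(1) = 18, so one solution is x = -8·38 = -304, y = 1·38 = 38.
Solutions in x differ by 738/18 = 41; the one in [0, 41) is -304 mod 41 = 24.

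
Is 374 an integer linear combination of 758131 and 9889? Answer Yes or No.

Yes

gcd(758131, 9889): 758131 = 76·9889 + 6567; 9889 = 1·6567 + 3322; 6567 = 1·3322 + 3245; 3322 = 1·3245 + 77; 3245 = 42·77 + 11; 77 = 7·11 + 0 → 11
11 divides 374, so a solution exists.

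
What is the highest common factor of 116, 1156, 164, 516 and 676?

4

gcd(116, 1156): 1156 = 9·116 + 112; 116 = 1·112 + 4; 112 = 28·4 + 0 → 4
gcd(4, 164): 164 = 41·4 + 0 → 4
gcd(4, 516): 516 = 129·4 + 0 → 4
gcd(4, 676): 676 = 169·4 + 0 → 4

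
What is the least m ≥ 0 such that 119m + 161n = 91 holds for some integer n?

17

gcd(119, 161) = 7 (Euclid: 161 = 1·119 + 42; 119 = 2·42 + 35; 42 = 1·35 + 7; 35 = 5·7 + 0), and 7 | 91.
Extended Euclid: 119·(-4) + 161·(3) = 7. Scale by 13: m₀ = -52.
General solution m = m₀ + 23t; reducing mod 23 gives m = 17 (and n = -12).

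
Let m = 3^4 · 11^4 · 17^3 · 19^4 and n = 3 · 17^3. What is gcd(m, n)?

14739

min exponent per shared prime: 3 · 17^3 = 14739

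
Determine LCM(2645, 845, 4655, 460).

lcm(2645, 845) = 2645·845/gcd = 2235025/5 = 447005
lcm(447005, 4655) = 447005·4655/gcd = 2080808275/5 = 416161655
lcm(416161655, 460) = 416161655·460/gcd = 191434361300/115 = 1664646620

1664646620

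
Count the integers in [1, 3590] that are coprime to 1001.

Prime factors of 1001: 7, 11, 13. Count integers ≤ 3590 divisible by none of them.
By inclusion–exclusion: 3590 − ⌊3590/7⌋ − ⌊3590/11⌋ − ⌊3590/13⌋ + ⌊3590/77⌋ + ⌊3590/91⌋ + ⌊3590/143⌋ − ⌊3590/1001⌋ = 2583.

2583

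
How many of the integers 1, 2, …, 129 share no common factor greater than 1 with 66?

39

66 = 2·3·11. Inclusion–exclusion on these primes:
129 − ⌊129/2⌋ − ⌊129/3⌋ − ⌊129/11⌋ + ⌊129/6⌋ + ⌊129/22⌋ + ⌊129/33⌋ − ⌊129/66⌋ = 39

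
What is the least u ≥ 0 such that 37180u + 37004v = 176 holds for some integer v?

gcd(37180, 37004) = 44 (Euclid: 37180 = 1·37004 + 176; 37004 = 210·176 + 44; 176 = 4·44 + 0), and 44 | 176.
Extended Euclid: 37180·(-210) + 37004·(211) = 44. Scale by 4: u₀ = -840.
General solution u = u₀ + 841t; reducing mod 841 gives u = 1 (and v = -1).

1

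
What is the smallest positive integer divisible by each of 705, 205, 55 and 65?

4133415

705 = 3 · 5 · 47; 205 = 5 · 41; 55 = 5 · 11; 65 = 5 · 13
lcm takes max exponent of each prime: 3 · 5 · 11 · 13 · 41 · 47 = 4133415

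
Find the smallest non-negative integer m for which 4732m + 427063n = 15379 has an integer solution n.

274

gcd(4732, 427063) = 1183 (Euclid: 427063 = 90·4732 + 1183; 4732 = 4·1183 + 0), and 1183 | 15379.
Extended Euclid: 4732·(-90) + 427063·(1) = 1183. Scale by 13: m₀ = -1170.
General solution m = m₀ + 361t; reducing mod 361 gives m = 274 (and n = -3).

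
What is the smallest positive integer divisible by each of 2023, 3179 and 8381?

2023 = 7 · 17²; 3179 = 11 · 17²; 8381 = 17² · 29
lcm takes max exponent of each prime: 7 · 11 · 17² · 29 = 645337

645337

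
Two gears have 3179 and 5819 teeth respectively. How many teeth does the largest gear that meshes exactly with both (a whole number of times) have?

11

3179 = 11 · 17²
5819 = 11 · 23²
Common: 11 = 11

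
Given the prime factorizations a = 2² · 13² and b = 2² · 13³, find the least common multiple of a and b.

8788

max exponent per prime: 2² · 13³ = 8788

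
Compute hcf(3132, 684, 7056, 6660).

36

gcd(3132, 684): 3132 = 4·684 + 396; 684 = 1·396 + 288; 396 = 1·288 + 108; 288 = 2·108 + 72; 108 = 1·72 + 36; 72 = 2·36 + 0 → 36
gcd(36, 7056): 7056 = 196·36 + 0 → 36
gcd(36, 6660): 6660 = 185·36 + 0 → 36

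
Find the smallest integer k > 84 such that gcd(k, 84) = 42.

126

84 = 42·2. Any k with gcd(k, 84) = 42 is a multiple of 42, say 42s, with s coprime to 2.
Need s > 84/42, so s ≥ 3. First s ≥ 3 with gcd(s, 2) = 1 is s = 3. Thus k = 42·3 = 126.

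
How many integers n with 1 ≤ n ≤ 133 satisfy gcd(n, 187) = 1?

114

187 = 11·17. Inclusion–exclusion on these primes:
133 − ⌊133/11⌋ − ⌊133/17⌋ + ⌊133/187⌋ = 114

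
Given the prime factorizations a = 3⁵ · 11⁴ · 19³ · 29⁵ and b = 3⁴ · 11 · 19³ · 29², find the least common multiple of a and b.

max exponent per prime: 3⁵ · 11⁴ · 19³ · 29⁵ = 500527342210853133

500527342210853133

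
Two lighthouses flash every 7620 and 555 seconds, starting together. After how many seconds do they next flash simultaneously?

7620 = 2² · 3 · 5 · 127; 555 = 3 · 5 · 37
max exponents: 2² · 3 · 5 · 37 · 127 = 281940

281940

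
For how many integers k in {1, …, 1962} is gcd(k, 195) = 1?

195 = 3·5·13. Inclusion–exclusion on these primes:
1962 − ⌊1962/3⌋ − ⌊1962/5⌋ − ⌊1962/13⌋ + ⌊1962/15⌋ + ⌊1962/39⌋ + ⌊1962/65⌋ − ⌊1962/195⌋ = 966

966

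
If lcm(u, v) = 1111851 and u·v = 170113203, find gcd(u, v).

153

gcd·lcm = product, so gcd = 170113203/1111851 = 153.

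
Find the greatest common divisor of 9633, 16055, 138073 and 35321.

3211

gcd(9633, 16055): 16055 = 1·9633 + 6422; 9633 = 1·6422 + 3211; 6422 = 2·3211 + 0 → 3211
gcd(3211, 138073): 138073 = 43·3211 + 0 → 3211
gcd(3211, 35321): 35321 = 11·3211 + 0 → 3211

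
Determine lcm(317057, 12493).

304691777

317057 = 13 · 29³; 12493 = 13 · 31²
max exponents: 13 · 29³ · 31² = 304691777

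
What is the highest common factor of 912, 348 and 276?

912 = 2⁴ · 3 · 19; 348 = 2² · 3 · 29; 276 = 2² · 3 · 23
gcd takes min exponent of each prime: 2² · 3 = 12

12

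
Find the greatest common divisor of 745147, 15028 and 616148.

745147 = 13 · 31 · 43²; 15028 = 2² · 13 · 17²; 616148 = 2² · 13 · 17² · 41
gcd takes min exponent of each prime: 13 = 13

13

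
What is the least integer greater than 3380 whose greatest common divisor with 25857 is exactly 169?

3718

Multiples of 169 above 3380: 169·21, 169·22, … . Need the cofactor coprime to 25857/169 = 153.
Checking s = 21, 22, … the first with gcd(s, 153) = 1 is s = 22, giving 3718.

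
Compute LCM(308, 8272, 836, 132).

3300528

308 = 2² · 7 · 11; 8272 = 2⁴ · 11 · 47; 836 = 2² · 11 · 19; 132 = 2² · 3 · 11
lcm takes max exponent of each prime: 2⁴ · 3 · 7 · 11 · 19 · 47 = 3300528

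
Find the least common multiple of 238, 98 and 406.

48314

238 = 2 · 7 · 17; 98 = 2 · 7²; 406 = 2 · 7 · 29
lcm takes max exponent of each prime: 2 · 7² · 17 · 29 = 48314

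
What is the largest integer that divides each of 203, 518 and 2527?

203 = 7 · 29; 518 = 2 · 7 · 37; 2527 = 7 · 19²
gcd takes min exponent of each prime: 7 = 7

7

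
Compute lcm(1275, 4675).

gcd first: 4675 = 3·1275 + 850; 1275 = 1·850 + 425; 850 = 2·425 + 0 → gcd = 425
lcm = 1275·4675/gcd = 5960625/425 = 14025

14025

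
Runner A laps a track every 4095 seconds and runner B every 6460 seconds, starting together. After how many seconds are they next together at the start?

5290740

4095 = 3² · 5 · 7 · 13; 6460 = 2² · 5 · 17 · 19
max exponents: 2² · 3² · 5 · 7 · 13 · 17 · 19 = 5290740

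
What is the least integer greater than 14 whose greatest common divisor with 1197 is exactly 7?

28

Multiples of 7 above 14: 7·3, 7·4, … . Need the cofactor coprime to 1197/7 = 171.
Checking s = 3, 4, … the first with gcd(s, 171) = 1 is s = 4, giving 28.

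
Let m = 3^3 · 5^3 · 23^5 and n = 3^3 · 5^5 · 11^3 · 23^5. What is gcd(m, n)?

21722657625

min exponent per shared prime: 3^3 · 5^3 · 23^5 = 21722657625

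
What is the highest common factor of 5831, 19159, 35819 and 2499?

gcd(5831, 19159): 19159 = 3·5831 + 1666; 5831 = 3·1666 + 833; 1666 = 2·833 + 0 → 833
gcd(833, 35819): 35819 = 43·833 + 0 → 833
gcd(833, 2499): 2499 = 3·833 + 0 → 833

833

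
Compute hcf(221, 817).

221 = 13 · 17
817 = 19 · 43
Common: 1 = 1

1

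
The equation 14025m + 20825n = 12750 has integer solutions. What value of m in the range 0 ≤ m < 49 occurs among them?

Reduce mod 20825: 14025m ≡ 12750 (mod 20825). With g = gcd(14025, 20825) = 425 dividing 12750, divide through: 33m ≡ 30 (mod 49).
Since gcd(33, 49) = 1, m ≡ 30·(33)⁻¹ ≡ 41 (mod 49). Smallest non-negative: 41.

41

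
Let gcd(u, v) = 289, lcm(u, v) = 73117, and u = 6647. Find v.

u·v = gcd·lcm = 289·73117 = 21130813, so v = 21130813/6647 = 3179.

3179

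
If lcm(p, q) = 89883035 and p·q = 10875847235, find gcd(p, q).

From gcd × lcm = pq: gcd = 10875847235 / 89883035 = 121.

121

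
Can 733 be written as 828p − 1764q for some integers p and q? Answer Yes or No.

gcd(828, 1764): 1764 = 2·828 + 108; 828 = 7·108 + 72; 108 = 1·72 + 36; 72 = 2·36 + 0 → 36
36 does not divide 733, so a solution does not exist.

No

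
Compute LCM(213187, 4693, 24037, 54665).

213187 = 13 · 23² · 31; 4693 = 13 · 19²; 24037 = 13 · 43²; 54665 = 5 · 13 · 29²
lcm takes max exponent of each prime: 5 · 13 · 19² · 23² · 29² · 31 · 43² = 598371405147815

598371405147815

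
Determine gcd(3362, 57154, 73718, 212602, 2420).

2

3362 = 2 · 41²; 57154 = 2 · 17 · 41²; 73718 = 2 · 29 · 31 · 41; 212602 = 2 · 13² · 17 · 37; 2420 = 2² · 5 · 11²
gcd takes min exponent of each prime: 2 = 2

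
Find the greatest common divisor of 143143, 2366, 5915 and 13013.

gcd(143143, 2366): 143143 = 60·2366 + 1183; 2366 = 2·1183 + 0 → 1183
gcd(1183, 5915): 5915 = 5·1183 + 0 → 1183
gcd(1183, 13013): 13013 = 11·1183 + 0 → 1183

1183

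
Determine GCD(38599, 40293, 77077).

38599 = 11³ · 29; 40293 = 3² · 11² · 37; 77077 = 7² · 11² · 13
gcd takes min exponent of each prime: 11² = 121

121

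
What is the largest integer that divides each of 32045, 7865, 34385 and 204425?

gcd(32045, 7865): 32045 = 4·7865 + 585; 7865 = 13·585 + 260; 585 = 2·260 + 65; 260 = 4·65 + 0 → 65
gcd(65, 34385): 34385 = 529·65 + 0 → 65
gcd(65, 204425): 204425 = 3145·65 + 0 → 65

65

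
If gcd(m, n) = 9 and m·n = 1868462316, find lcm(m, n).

For any two positive integers, gcd × lcm equals their product. Hence lcm = 1868462316 / 9 = 207606924.

207606924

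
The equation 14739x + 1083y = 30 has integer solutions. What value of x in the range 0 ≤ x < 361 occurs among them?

Reduce mod 1083: 14739x ≡ 30 (mod 1083). With g = gcd(14739, 1083) = 3 dividing 30, divide through: 4913x ≡ 10 (mod 361).
Since gcd(4913, 361) = 1, x ≡ 10·(4913)⁻¹ ≡ 279 (mod 361). Smallest non-negative: 279.

279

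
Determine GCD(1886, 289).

1

1886 = 2 · 23 · 41
289 = 17²
Common: 1 = 1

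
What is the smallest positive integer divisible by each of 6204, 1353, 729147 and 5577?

6204 = 2² · 3 · 11 · 47; 1353 = 3 · 11 · 41; 729147 = 3 · 17² · 29²; 5577 = 3 · 11 · 13²
lcm takes max exponent of each prime: 2² · 3 · 11 · 13² · 17² · 29² · 41 · 47 = 10448072776284

10448072776284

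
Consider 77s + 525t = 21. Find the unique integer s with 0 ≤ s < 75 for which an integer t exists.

Reduce mod 525: 77s ≡ 21 (mod 525). With g = gcd(77, 525) = 7 dividing 21, divide through: 11s ≡ 3 (mod 75).
Since gcd(11, 75) = 1, s ≡ 3·(11)⁻¹ ≡ 48 (mod 75). Smallest non-negative: 48.

48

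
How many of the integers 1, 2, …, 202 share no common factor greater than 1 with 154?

79

Prime factors of 154: 2, 7, 11. Count integers ≤ 202 divisible by none of them.
By inclusion–exclusion: 202 − ⌊202/2⌋ − ⌊202/7⌋ − ⌊202/11⌋ + ⌊202/14⌋ + ⌊202/22⌋ + ⌊202/77⌋ − ⌊202/154⌋ = 79.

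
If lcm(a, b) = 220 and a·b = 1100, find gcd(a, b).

5

gcd·lcm = product, so gcd = 1100/220 = 5.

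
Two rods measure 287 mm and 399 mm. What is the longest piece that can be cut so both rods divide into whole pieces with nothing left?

7

Euclid: 399 = 1·287 + 112; 287 = 2·112 + 63; 112 = 1·63 + 49; 63 = 1·49 + 14; 49 = 3·14 + 7; 14 = 2·7 + 0. Last nonzero remainder: 7.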